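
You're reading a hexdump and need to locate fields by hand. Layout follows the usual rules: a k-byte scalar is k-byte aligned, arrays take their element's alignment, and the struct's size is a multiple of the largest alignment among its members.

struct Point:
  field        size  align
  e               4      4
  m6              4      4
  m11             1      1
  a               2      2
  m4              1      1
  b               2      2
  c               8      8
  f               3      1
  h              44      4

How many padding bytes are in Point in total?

0..4  e  (4B, 4-aligned)
4..8  m6  (4B, 4-aligned)
8..9  m11  (1B, 1-aligned)
9..10  -- padding (1B)
10..12  a  (2B, 2-aligned)
12..13  m4  (1B, 1-aligned)
13..14  -- padding (1B)
14..16  b  (2B, 2-aligned)
16..24  c  (8B, 8-aligned)
24..27  f  (3B, 1-aligned)
27..28  -- padding (1B)
28..72  h  (44B, 4-aligned)
sizeof = 72, alignof = 8
data bytes 69, size 72 → padding 3

3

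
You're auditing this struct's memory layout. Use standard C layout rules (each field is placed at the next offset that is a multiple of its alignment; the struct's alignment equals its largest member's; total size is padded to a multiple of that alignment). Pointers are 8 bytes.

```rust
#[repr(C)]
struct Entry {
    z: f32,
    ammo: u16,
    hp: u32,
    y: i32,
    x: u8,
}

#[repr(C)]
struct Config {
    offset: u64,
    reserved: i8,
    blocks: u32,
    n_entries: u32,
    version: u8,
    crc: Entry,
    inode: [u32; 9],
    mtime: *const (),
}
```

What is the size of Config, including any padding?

Entry: 0..4  z  (4B, 4-aligned); 4..6  ammo  (2B, 2-aligned); 6..8  -- padding (2B); 8..12  hp  (4B, 4-aligned); 12..16  y  (4B, 4-aligned); 16..17  x  (1B, 1-aligned); 17..20  -- tail padding (3B); sizeof = 20, alignof = 4
0..8  offset  (8B, 8-aligned)
8..9  reserved  (1B, 1-aligned)
9..12  -- padding (3B)
12..16  blocks  (4B, 4-aligned)
16..20  n_entries  (4B, 4-aligned)
20..21  version  (1B, 1-aligned)
21..24  -- padding (3B)
24..44  crc  (20B, 4-aligned)
44..80  inode  (36B, 4-aligned)
80..88  mtime  (8B, 8-aligned)
sizeof = 88, alignof = 8

88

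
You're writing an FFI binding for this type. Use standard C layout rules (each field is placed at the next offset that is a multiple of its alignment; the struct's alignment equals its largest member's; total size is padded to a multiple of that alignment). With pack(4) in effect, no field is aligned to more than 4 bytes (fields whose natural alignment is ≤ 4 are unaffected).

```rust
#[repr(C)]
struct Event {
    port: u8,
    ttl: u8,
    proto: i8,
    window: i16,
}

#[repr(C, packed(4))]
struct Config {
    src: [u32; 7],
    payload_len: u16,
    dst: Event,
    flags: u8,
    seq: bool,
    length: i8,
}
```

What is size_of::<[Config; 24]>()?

Event: port at 0 (size 1, align 1) → ends 1; ttl at 1 (size 1, align 1) → ends 2; proto at 2 (size 1, align 1) → ends 3; pad 1 to align 2 for window; window at 4 (size 2, align 2) → ends 6; total 6 bytes, alignment 2
src at 0 (size 28, align 4) → ends 28
payload_len at 28 (size 2, align 2) → ends 30
dst at 30 (size 6, align 2) → ends 36
flags at 36 (size 1, align 1) → ends 37
seq at 37 (size 1, align 1) → ends 38
length at 38 (size 1, align 1) → ends 39
tail pad 1 to reach multiple of 4
total 40 bytes, alignment 4
array of 24: 24 × 40 = 960

960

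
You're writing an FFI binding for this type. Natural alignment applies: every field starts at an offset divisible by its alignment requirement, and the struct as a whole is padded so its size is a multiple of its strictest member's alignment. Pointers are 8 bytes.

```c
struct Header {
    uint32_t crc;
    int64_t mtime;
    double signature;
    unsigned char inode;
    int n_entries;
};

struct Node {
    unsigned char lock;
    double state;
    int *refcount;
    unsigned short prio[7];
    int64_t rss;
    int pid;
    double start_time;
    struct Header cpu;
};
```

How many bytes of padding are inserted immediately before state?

7

Header: @0: crc [4B, align 4] → 4; +4 pad (align 8); @8: mtime [8B, align 8] → 16; @16: signature [8B, align 8] → 24; @24: inode [1B, align 1] → 25; +3 pad (align 4); @28: n_entries [4B, align 4] → 32; size 32, align 8
@0: lock [1B, align 1] → 1
+7 pad (align 8)
@8: state [8B, align 8] → 16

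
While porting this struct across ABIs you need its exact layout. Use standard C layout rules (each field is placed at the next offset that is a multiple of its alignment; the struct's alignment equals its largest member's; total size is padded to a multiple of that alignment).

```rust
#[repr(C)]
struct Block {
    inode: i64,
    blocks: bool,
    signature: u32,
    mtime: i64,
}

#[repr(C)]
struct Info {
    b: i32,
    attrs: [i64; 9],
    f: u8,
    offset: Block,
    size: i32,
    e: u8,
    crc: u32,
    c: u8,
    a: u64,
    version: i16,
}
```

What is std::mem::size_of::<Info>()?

Block: @0: inode [8B, align 8] → 8; @8: blocks [1B, align 1] → 9; +3 pad (align 4); @12: signature [4B, align 4] → 16; @16: mtime [8B, align 8] → 24; size 24, align 8
@0: b [4B, align 4] → 4
+4 pad (align 8)
@8: attrs [72B, align 8] → 80
@80: f [1B, align 1] → 81
+7 pad (align 8)
@88: offset [24B, align 8] → 112
@112: size [4B, align 4] → 116
@116: e [1B, align 1] → 117
+3 pad (align 4)
@120: crc [4B, align 4] → 124
@124: c [1B, align 1] → 125
+3 pad (align 8)
@128: a [8B, align 8] → 136
@136: version [2B, align 2] → 138
+6 tail pad (align 8)
size 144, align 8

144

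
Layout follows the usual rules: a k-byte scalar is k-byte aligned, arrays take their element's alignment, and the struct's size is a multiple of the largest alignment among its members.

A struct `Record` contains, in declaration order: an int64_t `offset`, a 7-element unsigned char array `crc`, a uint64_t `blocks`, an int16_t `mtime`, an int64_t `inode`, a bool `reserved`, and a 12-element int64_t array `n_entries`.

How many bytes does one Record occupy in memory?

offset at 0 (size 8, align 8) → ends 8
crc at 8 (size 7, align 1) → ends 15
pad 1 to align 8 for blocks
blocks at 16 (size 8, align 8) → ends 24
mtime at 24 (size 2, align 2) → ends 26
pad 6 to align 8 for inode
inode at 32 (size 8, align 8) → ends 40
reserved at 40 (size 1, align 1) → ends 41
pad 7 to align 8 for n_entries
n_entries at 48 (size 96, align 8) → ends 144
total 144 bytes, alignment 8

144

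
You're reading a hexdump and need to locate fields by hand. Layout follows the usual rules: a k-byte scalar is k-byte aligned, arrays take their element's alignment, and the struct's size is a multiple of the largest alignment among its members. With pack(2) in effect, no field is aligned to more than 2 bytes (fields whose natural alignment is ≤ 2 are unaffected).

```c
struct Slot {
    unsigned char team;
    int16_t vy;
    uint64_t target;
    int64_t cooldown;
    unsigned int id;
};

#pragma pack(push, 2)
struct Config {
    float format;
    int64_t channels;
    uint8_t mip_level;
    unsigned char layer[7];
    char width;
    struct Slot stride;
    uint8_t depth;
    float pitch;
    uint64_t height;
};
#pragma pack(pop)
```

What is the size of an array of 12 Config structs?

Slot: 0..1  team  (1B, 1-aligned); 1..2  -- padding (1B); 2..4  vy  (2B, 2-aligned); 4..8  -- padding (4B); 8..16  target  (8B, 8-aligned); 16..24  cooldown  (8B, 8-aligned); 24..28  id  (4B, 4-aligned); 28..32  -- tail padding (4B); sizeof = 32, alignof = 8
0..4  format  (4B, 2-aligned)
4..12  channels  (8B, 2-aligned)
12..13  mip_level  (1B, 1-aligned)
13..20  layer  (7B, 1-aligned)
20..21  width  (1B, 1-aligned)
21..22  -- padding (1B)
22..54  stride  (32B, 2-aligned)
54..55  depth  (1B, 1-aligned)
55..56  -- padding (1B)
56..60  pitch  (4B, 2-aligned)
60..68  height  (8B, 2-aligned)
sizeof = 68, alignof = 2
array of 12: 12 × 68 = 816

816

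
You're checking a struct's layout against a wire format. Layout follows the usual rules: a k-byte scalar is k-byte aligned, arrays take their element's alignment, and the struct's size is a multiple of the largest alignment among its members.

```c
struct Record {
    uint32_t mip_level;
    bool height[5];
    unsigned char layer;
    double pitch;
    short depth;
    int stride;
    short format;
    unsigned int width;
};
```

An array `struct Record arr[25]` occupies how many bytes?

1000

@0: mip_level [4B, align 4] → 4
@4: height [5B, align 1] → 9
@9: layer [1B, align 1] → 10
+6 pad (align 8)
@16: pitch [8B, align 8] → 24
@24: depth [2B, align 2] → 26
+2 pad (align 4)
@28: stride [4B, align 4] → 32
@32: format [2B, align 2] → 34
+2 pad (align 4)
@36: width [4B, align 4] → 40
size 40, align 8
array of 25: 25 × 40 = 1000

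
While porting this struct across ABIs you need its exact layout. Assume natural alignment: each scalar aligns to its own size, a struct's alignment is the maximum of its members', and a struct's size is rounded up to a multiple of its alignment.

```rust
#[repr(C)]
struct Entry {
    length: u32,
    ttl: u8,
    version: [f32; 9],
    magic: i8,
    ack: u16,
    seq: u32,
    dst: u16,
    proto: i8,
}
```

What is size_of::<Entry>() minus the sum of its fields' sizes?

0..4  length  (4B, 4-aligned)
4..5  ttl  (1B, 1-aligned)
5..8  -- padding (3B)
8..44  version  (36B, 4-aligned)
44..45  magic  (1B, 1-aligned)
45..46  -- padding (1B)
46..48  ack  (2B, 2-aligned)
48..52  seq  (4B, 4-aligned)
52..54  dst  (2B, 2-aligned)
54..55  proto  (1B, 1-aligned)
55..56  -- tail padding (1B)
sizeof = 56, alignof = 4
data bytes 51, size 56 → padding 5

5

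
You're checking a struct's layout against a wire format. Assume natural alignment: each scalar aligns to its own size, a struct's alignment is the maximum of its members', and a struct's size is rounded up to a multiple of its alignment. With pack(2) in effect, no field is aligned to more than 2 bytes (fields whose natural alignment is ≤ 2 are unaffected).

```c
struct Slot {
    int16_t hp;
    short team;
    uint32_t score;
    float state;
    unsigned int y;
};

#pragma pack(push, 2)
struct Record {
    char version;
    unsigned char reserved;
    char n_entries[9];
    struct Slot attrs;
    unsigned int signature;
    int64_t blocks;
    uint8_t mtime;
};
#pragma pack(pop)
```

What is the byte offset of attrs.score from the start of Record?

Slot: hp at 0 (size 2, align 2) → ends 2; team at 2 (size 2, align 2) → ends 4; score at 4 (size 4, align 4) → ends 8; state at 8 (size 4, align 4) → ends 12; y at 12 (size 4, align 4) → ends 16; total 16 bytes, alignment 4
version at 0 (size 1, align 1) → ends 1
reserved at 1 (size 1, align 1) → ends 2
n_entries at 2 (size 9, align 1) → ends 11
pad 1 to align 2 for attrs
attrs at 12 (size 16, align 2) → ends 28
within Slot: score at 4
12 + 4 = 16

16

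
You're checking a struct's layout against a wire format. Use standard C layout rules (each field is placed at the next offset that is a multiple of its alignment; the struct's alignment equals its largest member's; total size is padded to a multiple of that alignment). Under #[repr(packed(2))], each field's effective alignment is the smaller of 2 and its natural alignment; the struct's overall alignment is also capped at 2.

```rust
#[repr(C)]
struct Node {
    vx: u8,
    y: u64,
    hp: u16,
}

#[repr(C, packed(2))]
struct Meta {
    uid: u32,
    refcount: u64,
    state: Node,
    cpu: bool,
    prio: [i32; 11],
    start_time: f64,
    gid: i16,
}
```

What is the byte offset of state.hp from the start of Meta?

28

Node: 0..1  vx  (1B, 1-aligned); 1..8  -- padding (7B); 8..16  y  (8B, 8-aligned); 16..18  hp  (2B, 2-aligned); 18..24  -- tail padding (6B); sizeof = 24, alignof = 8
0..4  uid  (4B, 2-aligned)
4..12  refcount  (8B, 2-aligned)
12..36  state  (24B, 2-aligned)
within Node: hp at 16
12 + 16 = 28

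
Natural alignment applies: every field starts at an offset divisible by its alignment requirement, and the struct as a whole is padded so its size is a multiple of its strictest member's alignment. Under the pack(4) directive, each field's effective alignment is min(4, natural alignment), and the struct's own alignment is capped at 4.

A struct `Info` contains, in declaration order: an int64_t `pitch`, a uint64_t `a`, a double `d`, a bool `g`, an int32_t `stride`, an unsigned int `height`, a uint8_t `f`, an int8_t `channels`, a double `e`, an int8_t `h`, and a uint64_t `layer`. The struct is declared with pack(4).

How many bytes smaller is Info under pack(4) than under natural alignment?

natural layout:
  0..8  pitch  (8B, 8-aligned)
  8..16  a  (8B, 8-aligned)
  16..24  d  (8B, 8-aligned)
  24..25  g  (1B, 1-aligned)
  25..28  -- padding (3B)
  28..32  stride  (4B, 4-aligned)
  32..36  height  (4B, 4-aligned)
  36..37  f  (1B, 1-aligned)
  37..38  channels  (1B, 1-aligned)
  38..40  -- padding (2B)
  40..48  e  (8B, 8-aligned)
  48..49  h  (1B, 1-aligned)
  49..56  -- padding (7B)
  56..64  layer  (8B, 8-aligned)
  sizeof = 64, alignof = 8
packed(4) layout:
  0..8  pitch  (8B, 4-aligned)
  8..16  a  (8B, 4-aligned)
  16..24  d  (8B, 4-aligned)
  24..25  g  (1B, 1-aligned)
  25..28  -- padding (3B)
  28..32  stride  (4B, 4-aligned)
  32..36  height  (4B, 4-aligned)
  36..37  f  (1B, 1-aligned)
  37..38  channels  (1B, 1-aligned)
  38..40  -- padding (2B)
  40..48  e  (8B, 4-aligned)
  48..49  h  (1B, 1-aligned)
  49..52  -- padding (3B)
  52..60  layer  (8B, 4-aligned)
  sizeof = 60, alignof = 4
64 − 60 = 4

4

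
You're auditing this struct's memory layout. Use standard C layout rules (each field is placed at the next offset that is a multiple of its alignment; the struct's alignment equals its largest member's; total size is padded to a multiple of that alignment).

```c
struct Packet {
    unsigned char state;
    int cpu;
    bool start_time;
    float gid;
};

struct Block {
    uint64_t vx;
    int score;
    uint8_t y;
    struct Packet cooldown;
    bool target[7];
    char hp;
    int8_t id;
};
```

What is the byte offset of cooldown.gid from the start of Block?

Packet: 0..1  state  (1B, 1-aligned); 1..4  -- padding (3B); 4..8  cpu  (4B, 4-aligned); 8..9  start_time  (1B, 1-aligned); 9..12  -- padding (3B); 12..16  gid  (4B, 4-aligned); sizeof = 16, alignof = 4
0..8  vx  (8B, 8-aligned)
8..12  score  (4B, 4-aligned)
12..13  y  (1B, 1-aligned)
13..16  -- padding (3B)
16..32  cooldown  (16B, 4-aligned)
within Packet: gid at 12
16 + 12 = 28

28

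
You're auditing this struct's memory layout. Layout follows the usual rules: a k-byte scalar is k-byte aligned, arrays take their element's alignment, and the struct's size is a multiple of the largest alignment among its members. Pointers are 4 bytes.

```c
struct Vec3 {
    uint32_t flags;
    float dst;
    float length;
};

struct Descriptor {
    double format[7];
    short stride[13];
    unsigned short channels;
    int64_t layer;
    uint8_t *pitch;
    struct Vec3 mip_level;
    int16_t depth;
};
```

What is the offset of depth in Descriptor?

Vec3: flags at 0 (size 4, align 4) → ends 4; dst at 4 (size 4, align 4) → ends 8; length at 8 (size 4, align 4) → ends 12; total 12 bytes, alignment 4
format at 0 (size 56, align 8) → ends 56
stride at 56 (size 26, align 2) → ends 82
channels at 82 (size 2, align 2) → ends 84
pad 4 to align 8 for layer
layer at 88 (size 8, align 8) → ends 96
pitch at 96 (size 4, align 4) → ends 100
mip_level at 100 (size 12, align 4) → ends 112
depth at 112 (size 2, align 2) → ends 114

112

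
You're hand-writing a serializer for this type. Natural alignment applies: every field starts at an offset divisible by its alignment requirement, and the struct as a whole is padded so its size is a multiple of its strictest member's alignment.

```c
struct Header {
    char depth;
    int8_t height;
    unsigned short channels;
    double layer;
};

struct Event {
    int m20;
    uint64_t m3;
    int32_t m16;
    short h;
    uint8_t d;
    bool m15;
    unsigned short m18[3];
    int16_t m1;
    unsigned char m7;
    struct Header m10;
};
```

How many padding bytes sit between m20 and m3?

4

Header: 0..1  depth  (1B, 1-aligned); 1..2  height  (1B, 1-aligned); 2..4  channels  (2B, 2-aligned); 4..8  -- padding (4B); 8..16  layer  (8B, 8-aligned); sizeof = 16, alignof = 8
0..4  m20  (4B, 4-aligned)
4..8  -- padding (4B)
8..16  m3  (8B, 8-aligned)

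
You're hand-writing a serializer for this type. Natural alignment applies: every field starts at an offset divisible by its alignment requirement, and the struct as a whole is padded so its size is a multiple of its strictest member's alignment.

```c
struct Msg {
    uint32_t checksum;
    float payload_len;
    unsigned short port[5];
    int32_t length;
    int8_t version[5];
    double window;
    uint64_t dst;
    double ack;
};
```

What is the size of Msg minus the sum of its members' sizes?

checksum at 0 (size 4, align 4) → ends 4
payload_len at 4 (size 4, align 4) → ends 8
port at 8 (size 10, align 2) → ends 18
pad 2 to align 4 for length
length at 20 (size 4, align 4) → ends 24
version at 24 (size 5, align 1) → ends 29
pad 3 to align 8 for window
window at 32 (size 8, align 8) → ends 40
dst at 40 (size 8, align 8) → ends 48
ack at 48 (size 8, align 8) → ends 56
total 56 bytes, alignment 8
data bytes 51, size 56 → padding 5

5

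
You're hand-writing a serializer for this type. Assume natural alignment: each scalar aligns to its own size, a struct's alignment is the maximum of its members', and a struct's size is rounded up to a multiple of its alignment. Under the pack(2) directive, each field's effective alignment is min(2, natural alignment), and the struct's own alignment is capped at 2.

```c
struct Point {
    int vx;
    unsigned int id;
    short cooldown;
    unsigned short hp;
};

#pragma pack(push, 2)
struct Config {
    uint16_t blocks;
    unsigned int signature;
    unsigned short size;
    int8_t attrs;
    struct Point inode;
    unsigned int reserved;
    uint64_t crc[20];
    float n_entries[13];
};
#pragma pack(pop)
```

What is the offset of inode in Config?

10

Point: 0..4  vx  (4B, 4-aligned); 4..8  id  (4B, 4-aligned); 8..10  cooldown  (2B, 2-aligned); 10..12  hp  (2B, 2-aligned); sizeof = 12, alignof = 4
0..2  blocks  (2B, 2-aligned)
2..6  signature  (4B, 2-aligned)
6..8  size  (2B, 2-aligned)
8..9  attrs  (1B, 1-aligned)
9..10  -- padding (1B)
10..22  inode  (12B, 2-aligned)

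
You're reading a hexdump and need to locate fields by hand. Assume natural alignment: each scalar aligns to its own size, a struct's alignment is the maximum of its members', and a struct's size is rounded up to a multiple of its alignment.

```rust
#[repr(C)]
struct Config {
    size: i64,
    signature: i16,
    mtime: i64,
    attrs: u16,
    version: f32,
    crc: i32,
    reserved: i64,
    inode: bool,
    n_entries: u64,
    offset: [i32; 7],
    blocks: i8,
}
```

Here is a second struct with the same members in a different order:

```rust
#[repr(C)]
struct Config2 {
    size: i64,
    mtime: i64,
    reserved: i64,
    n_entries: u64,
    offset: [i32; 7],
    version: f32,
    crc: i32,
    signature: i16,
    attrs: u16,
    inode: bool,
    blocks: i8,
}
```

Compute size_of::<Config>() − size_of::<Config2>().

16

size at 0 (size 8, align 8) → ends 8
signature at 8 (size 2, align 2) → ends 10
pad 6 to align 8 for mtime
mtime at 16 (size 8, align 8) → ends 24
attrs at 24 (size 2, align 2) → ends 26
pad 2 to align 4 for version
version at 28 (size 4, align 4) → ends 32
crc at 32 (size 4, align 4) → ends 36
pad 4 to align 8 for reserved
reserved at 40 (size 8, align 8) → ends 48
inode at 48 (size 1, align 1) → ends 49
pad 7 to align 8 for n_entries
n_entries at 56 (size 8, align 8) → ends 64
offset at 64 (size 28, align 4) → ends 92
blocks at 92 (size 1, align 1) → ends 93
tail pad 3 to reach multiple of 8
total 96 bytes, alignment 8
— Config2 —
size at 0 (size 8, align 8) → ends 8
mtime at 8 (size 8, align 8) → ends 16
reserved at 16 (size 8, align 8) → ends 24
n_entries at 24 (size 8, align 8) → ends 32
offset at 32 (size 28, align 4) → ends 60
version at 60 (size 4, align 4) → ends 64
crc at 64 (size 4, align 4) → ends 68
signature at 68 (size 2, align 2) → ends 70
attrs at 70 (size 2, align 2) → ends 72
inode at 72 (size 1, align 1) → ends 73
blocks at 73 (size 1, align 1) → ends 74
tail pad 6 to reach multiple of 8
total 80 bytes, alignment 8
96 − 80 = 16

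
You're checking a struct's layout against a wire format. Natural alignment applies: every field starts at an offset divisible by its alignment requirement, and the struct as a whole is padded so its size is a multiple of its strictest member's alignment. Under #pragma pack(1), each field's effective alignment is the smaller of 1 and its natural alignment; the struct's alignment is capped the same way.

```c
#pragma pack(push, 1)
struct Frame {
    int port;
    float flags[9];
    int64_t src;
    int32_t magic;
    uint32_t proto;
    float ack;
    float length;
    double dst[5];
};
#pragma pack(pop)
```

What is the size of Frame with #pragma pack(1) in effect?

104

port at 0 (size 4, align 1) → ends 4
flags at 4 (size 36, align 1) → ends 40
src at 40 (size 8, align 1) → ends 48
magic at 48 (size 4, align 1) → ends 52
proto at 52 (size 4, align 1) → ends 56
ack at 56 (size 4, align 1) → ends 60
length at 60 (size 4, align 1) → ends 64
dst at 64 (size 40, align 1) → ends 104
total 104 bytes, alignment 1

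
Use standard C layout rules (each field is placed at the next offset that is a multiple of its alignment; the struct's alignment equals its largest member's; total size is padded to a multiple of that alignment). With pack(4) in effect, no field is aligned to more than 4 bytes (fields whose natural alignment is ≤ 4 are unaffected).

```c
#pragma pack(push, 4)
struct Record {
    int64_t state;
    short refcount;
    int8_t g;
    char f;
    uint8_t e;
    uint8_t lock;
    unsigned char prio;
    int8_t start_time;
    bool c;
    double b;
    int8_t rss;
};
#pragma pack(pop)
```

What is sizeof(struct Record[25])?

800

state at 0 (size 8, align 4) → ends 8
refcount at 8 (size 2, align 2) → ends 10
g at 10 (size 1, align 1) → ends 11
f at 11 (size 1, align 1) → ends 12
e at 12 (size 1, align 1) → ends 13
lock at 13 (size 1, align 1) → ends 14
prio at 14 (size 1, align 1) → ends 15
start_time at 15 (size 1, align 1) → ends 16
c at 16 (size 1, align 1) → ends 17
pad 3 to align 4 for b
b at 20 (size 8, align 4) → ends 28
rss at 28 (size 1, align 1) → ends 29
tail pad 3 to reach multiple of 4
total 32 bytes, alignment 4
array of 25: 25 × 32 = 800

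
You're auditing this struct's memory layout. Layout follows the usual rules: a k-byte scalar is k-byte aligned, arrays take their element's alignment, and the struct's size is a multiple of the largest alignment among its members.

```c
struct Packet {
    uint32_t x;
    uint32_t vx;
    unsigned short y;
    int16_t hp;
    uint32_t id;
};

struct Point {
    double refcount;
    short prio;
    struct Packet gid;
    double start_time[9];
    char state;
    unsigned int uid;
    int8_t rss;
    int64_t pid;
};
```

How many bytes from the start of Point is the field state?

Packet: @0: x [4B, align 4] → 4; @4: vx [4B, align 4] → 8; @8: y [2B, align 2] → 10; @10: hp [2B, align 2] → 12; @12: id [4B, align 4] → 16; size 16, align 4
@0: refcount [8B, align 8] → 8
@8: prio [2B, align 2] → 10
+2 pad (align 4)
@12: gid [16B, align 4] → 28
+4 pad (align 8)
@32: start_time [72B, align 8] → 104
@104: state [1B, align 1] → 105

104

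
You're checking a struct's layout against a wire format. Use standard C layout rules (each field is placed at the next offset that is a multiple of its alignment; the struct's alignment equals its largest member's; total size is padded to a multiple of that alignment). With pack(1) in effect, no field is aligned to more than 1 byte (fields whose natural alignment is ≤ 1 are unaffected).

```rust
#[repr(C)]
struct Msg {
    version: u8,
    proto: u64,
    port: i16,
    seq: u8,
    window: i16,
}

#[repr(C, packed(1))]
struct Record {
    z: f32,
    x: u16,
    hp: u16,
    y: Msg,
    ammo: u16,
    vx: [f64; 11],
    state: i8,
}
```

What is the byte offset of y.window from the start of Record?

28

Msg: version at 0 (size 1, align 1) → ends 1; pad 7 to align 8 for proto; proto at 8 (size 8, align 8) → ends 16; port at 16 (size 2, align 2) → ends 18; seq at 18 (size 1, align 1) → ends 19; pad 1 to align 2 for window; window at 20 (size 2, align 2) → ends 22; tail pad 2 to reach multiple of 8; total 24 bytes, alignment 8
z at 0 (size 4, align 1) → ends 4
x at 4 (size 2, align 1) → ends 6
hp at 6 (size 2, align 1) → ends 8
y at 8 (size 24, align 1) → ends 32
within Msg: window at 20
8 + 20 = 28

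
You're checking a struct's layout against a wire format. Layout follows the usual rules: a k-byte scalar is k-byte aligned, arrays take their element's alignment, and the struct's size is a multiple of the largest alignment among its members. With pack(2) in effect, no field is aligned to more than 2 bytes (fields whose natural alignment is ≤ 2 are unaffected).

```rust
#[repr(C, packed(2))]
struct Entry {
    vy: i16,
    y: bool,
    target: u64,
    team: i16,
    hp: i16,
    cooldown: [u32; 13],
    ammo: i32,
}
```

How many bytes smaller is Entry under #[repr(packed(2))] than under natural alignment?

8

natural layout:
  0..2  vy  (2B, 2-aligned)
  2..3  y  (1B, 1-aligned)
  3..8  -- padding (5B)
  8..16  target  (8B, 8-aligned)
  16..18  team  (2B, 2-aligned)
  18..20  hp  (2B, 2-aligned)
  20..72  cooldown  (52B, 4-aligned)
  72..76  ammo  (4B, 4-aligned)
  76..80  -- tail padding (4B)
  sizeof = 80, alignof = 8
packed(2) layout:
  0..2  vy  (2B, 2-aligned)
  2..3  y  (1B, 1-aligned)
  3..4  -- padding (1B)
  4..12  target  (8B, 2-aligned)
  12..14  team  (2B, 2-aligned)
  14..16  hp  (2B, 2-aligned)
  16..68  cooldown  (52B, 2-aligned)
  68..72  ammo  (4B, 2-aligned)
  sizeof = 72, alignof = 2
80 − 72 = 8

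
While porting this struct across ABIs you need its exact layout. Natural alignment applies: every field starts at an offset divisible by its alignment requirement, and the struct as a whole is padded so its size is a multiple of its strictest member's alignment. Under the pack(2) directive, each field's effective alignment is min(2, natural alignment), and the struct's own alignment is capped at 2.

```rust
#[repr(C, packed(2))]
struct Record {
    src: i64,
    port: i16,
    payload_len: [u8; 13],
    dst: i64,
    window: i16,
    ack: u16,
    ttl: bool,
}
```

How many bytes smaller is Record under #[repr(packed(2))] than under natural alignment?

natural layout:
  @0: src [8B, align 8] → 8
  @8: port [2B, align 2] → 10
  @10: payload_len [13B, align 1] → 23
  +1 pad (align 8)
  @24: dst [8B, align 8] → 32
  @32: window [2B, align 2] → 34
  @34: ack [2B, align 2] → 36
  @36: ttl [1B, align 1] → 37
  +3 tail pad (align 8)
  size 40, align 8
packed(2) layout:
  @0: src [8B, align 2] → 8
  @8: port [2B, align 2] → 10
  @10: payload_len [13B, align 1] → 23
  +1 pad (align 2)
  @24: dst [8B, align 2] → 32
  @32: window [2B, align 2] → 34
  @34: ack [2B, align 2] → 36
  @36: ttl [1B, align 1] → 37
  +1 tail pad (align 2)
  size 38, align 2
40 − 38 = 2

2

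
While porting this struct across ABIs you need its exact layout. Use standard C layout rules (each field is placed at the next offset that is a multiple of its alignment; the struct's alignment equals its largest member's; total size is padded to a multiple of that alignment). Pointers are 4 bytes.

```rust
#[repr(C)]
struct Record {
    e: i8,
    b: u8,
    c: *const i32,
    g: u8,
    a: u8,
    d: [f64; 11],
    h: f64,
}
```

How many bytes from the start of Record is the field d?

0..1  e  (1B, 1-aligned)
1..2  b  (1B, 1-aligned)
2..4  -- padding (2B)
4..8  c  (4B, 4-aligned)
8..9  g  (1B, 1-aligned)
9..10  a  (1B, 1-aligned)
10..16  -- padding (6B)
16..104  d  (88B, 8-aligned)

16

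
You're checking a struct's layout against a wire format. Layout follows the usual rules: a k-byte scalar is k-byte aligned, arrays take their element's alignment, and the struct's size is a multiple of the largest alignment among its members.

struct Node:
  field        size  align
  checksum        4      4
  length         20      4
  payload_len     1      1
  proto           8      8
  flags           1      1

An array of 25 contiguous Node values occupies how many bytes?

checksum at 0 (size 4, align 4) → ends 4
length at 4 (size 20, align 4) → ends 24
payload_len at 24 (size 1, align 1) → ends 25
pad 7 to align 8 for proto
proto at 32 (size 8, align 8) → ends 40
flags at 40 (size 1, align 1) → ends 41
tail pad 7 to reach multiple of 8
total 48 bytes, alignment 8
array of 25: 25 × 48 = 1200

1200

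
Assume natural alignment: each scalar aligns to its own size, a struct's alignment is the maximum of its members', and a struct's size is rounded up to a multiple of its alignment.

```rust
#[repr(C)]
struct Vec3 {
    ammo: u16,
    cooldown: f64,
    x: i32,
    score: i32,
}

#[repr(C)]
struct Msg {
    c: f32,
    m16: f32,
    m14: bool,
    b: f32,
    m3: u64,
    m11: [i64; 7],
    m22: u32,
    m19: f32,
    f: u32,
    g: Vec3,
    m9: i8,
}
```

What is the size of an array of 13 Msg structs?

1664

Vec3: 0..2  ammo  (2B, 2-aligned); 2..8  -- padding (6B); 8..16  cooldown  (8B, 8-aligned); 16..20  x  (4B, 4-aligned); 20..24  score  (4B, 4-aligned); sizeof = 24, alignof = 8
0..4  c  (4B, 4-aligned)
4..8  m16  (4B, 4-aligned)
8..9  m14  (1B, 1-aligned)
9..12  -- padding (3B)
12..16  b  (4B, 4-aligned)
16..24  m3  (8B, 8-aligned)
24..80  m11  (56B, 8-aligned)
80..84  m22  (4B, 4-aligned)
84..88  m19  (4B, 4-aligned)
88..92  f  (4B, 4-aligned)
92..96  -- padding (4B)
96..120  g  (24B, 8-aligned)
120..121  m9  (1B, 1-aligned)
121..128  -- tail padding (7B)
sizeof = 128, alignof = 8
array of 13: 13 × 128 = 1664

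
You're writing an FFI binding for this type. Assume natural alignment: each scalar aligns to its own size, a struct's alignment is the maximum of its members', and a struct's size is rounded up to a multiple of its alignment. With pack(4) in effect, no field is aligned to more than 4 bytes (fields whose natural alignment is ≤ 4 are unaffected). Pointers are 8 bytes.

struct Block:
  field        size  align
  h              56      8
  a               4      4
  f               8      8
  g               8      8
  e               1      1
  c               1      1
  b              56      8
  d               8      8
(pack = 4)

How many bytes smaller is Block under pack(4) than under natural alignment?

natural layout:
  @0: h [56B, align 8] → 56
  @56: a [4B, align 4] → 60
  +4 pad (align 8)
  @64: f [8B, align 8] → 72
  @72: g [8B, align 8] → 80
  @80: e [1B, align 1] → 81
  @81: c [1B, align 1] → 82
  +6 pad (align 8)
  @88: b [56B, align 8] → 144
  @144: d [8B, align 8] → 152
  size 152, align 8
packed(4) layout:
  @0: h [56B, align 4] → 56
  @56: a [4B, align 4] → 60
  @60: f [8B, align 4] → 68
  @68: g [8B, align 4] → 76
  @76: e [1B, align 1] → 77
  @77: c [1B, align 1] → 78
  +2 pad (align 4)
  @80: b [56B, align 4] → 136
  @136: d [8B, align 4] → 144
  size 144, align 4
152 − 144 = 8

8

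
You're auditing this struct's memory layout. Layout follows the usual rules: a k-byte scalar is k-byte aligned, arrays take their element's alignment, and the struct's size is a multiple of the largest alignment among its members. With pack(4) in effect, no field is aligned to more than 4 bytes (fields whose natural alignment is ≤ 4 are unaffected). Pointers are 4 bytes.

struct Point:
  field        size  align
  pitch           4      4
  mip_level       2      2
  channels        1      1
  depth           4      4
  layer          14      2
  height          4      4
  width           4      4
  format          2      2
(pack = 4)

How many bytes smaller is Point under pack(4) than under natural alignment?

0

natural layout:
  pitch at 0 (size 4, align 4) → ends 4
  mip_level at 4 (size 2, align 2) → ends 6
  channels at 6 (size 1, align 1) → ends 7
  pad 1 to align 4 for depth
  depth at 8 (size 4, align 4) → ends 12
  layer at 12 (size 14, align 2) → ends 26
  pad 2 to align 4 for height
  height at 28 (size 4, align 4) → ends 32
  width at 32 (size 4, align 4) → ends 36
  format at 36 (size 2, align 2) → ends 38
  tail pad 2 to reach multiple of 4
  total 40 bytes, alignment 4
packed(4) layout:
  pitch at 0 (size 4, align 4) → ends 4
  mip_level at 4 (size 2, align 2) → ends 6
  channels at 6 (size 1, align 1) → ends 7
  pad 1 to align 4 for depth
  depth at 8 (size 4, align 4) → ends 12
  layer at 12 (size 14, align 2) → ends 26
  pad 2 to align 4 for height
  height at 28 (size 4, align 4) → ends 32
  width at 32 (size 4, align 4) → ends 36
  format at 36 (size 2, align 2) → ends 38
  tail pad 2 to reach multiple of 4
  total 40 bytes, alignment 4
40 − 40 = 0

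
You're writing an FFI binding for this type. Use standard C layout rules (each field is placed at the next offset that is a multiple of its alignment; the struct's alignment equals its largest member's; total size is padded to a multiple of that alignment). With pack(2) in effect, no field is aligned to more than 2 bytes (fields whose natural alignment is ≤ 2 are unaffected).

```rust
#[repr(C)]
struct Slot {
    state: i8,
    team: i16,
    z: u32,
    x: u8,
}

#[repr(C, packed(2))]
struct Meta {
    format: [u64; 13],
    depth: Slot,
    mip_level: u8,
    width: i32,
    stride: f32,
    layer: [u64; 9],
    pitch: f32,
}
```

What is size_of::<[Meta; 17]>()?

Slot: state at 0 (size 1, align 1) → ends 1; pad 1 to align 2 for team; team at 2 (size 2, align 2) → ends 4; z at 4 (size 4, align 4) → ends 8; x at 8 (size 1, align 1) → ends 9; tail pad 3 to reach multiple of 4; total 12 bytes, alignment 4
format at 0 (size 104, align 2) → ends 104
depth at 104 (size 12, align 2) → ends 116
mip_level at 116 (size 1, align 1) → ends 117
pad 1 to align 2 for width
width at 118 (size 4, align 2) → ends 122
stride at 122 (size 4, align 2) → ends 126
layer at 126 (size 72, align 2) → ends 198
pitch at 198 (size 4, align 2) → ends 202
total 202 bytes, alignment 2
array of 17: 17 × 202 = 3434

3434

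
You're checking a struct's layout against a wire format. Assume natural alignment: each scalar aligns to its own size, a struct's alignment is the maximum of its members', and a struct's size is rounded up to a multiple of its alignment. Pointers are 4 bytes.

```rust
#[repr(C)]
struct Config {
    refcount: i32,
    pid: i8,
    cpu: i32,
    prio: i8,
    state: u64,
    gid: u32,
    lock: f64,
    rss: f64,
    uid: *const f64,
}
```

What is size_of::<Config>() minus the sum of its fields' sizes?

14

0..4  refcount  (4B, 4-aligned)
4..5  pid  (1B, 1-aligned)
5..8  -- padding (3B)
8..12  cpu  (4B, 4-aligned)
12..13  prio  (1B, 1-aligned)
13..16  -- padding (3B)
16..24  state  (8B, 8-aligned)
24..28  gid  (4B, 4-aligned)
28..32  -- padding (4B)
32..40  lock  (8B, 8-aligned)
40..48  rss  (8B, 8-aligned)
48..52  uid  (4B, 4-aligned)
52..56  -- tail padding (4B)
sizeof = 56, alignof = 8
data bytes 42, size 56 → padding 14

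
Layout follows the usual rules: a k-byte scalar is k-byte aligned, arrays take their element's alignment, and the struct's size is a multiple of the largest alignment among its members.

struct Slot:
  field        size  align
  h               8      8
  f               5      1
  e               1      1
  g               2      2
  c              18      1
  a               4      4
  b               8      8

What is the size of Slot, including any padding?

48 bytes

h at 0 (size 8, align 8) → ends 8
f at 8 (size 5, align 1) → ends 13
e at 13 (size 1, align 1) → ends 14
g at 14 (size 2, align 2) → ends 16
c at 16 (size 18, align 1) → ends 34
pad 2 to align 4 for a
a at 36 (size 4, align 4) → ends 40
b at 40 (size 8, align 8) → ends 48
total 48 bytes, alignment 8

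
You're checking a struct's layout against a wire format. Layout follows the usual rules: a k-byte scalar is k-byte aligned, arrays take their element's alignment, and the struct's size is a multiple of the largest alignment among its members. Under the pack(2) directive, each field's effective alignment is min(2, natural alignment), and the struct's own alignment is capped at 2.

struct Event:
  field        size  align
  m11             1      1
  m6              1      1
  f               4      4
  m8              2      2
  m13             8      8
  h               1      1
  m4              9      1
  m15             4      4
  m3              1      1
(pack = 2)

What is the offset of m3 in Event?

30

@0: m11 [1B, align 1] → 1
@1: m6 [1B, align 1] → 2
@2: f [4B, align 2] → 6
@6: m8 [2B, align 2] → 8
@8: m13 [8B, align 2] → 16
@16: h [1B, align 1] → 17
@17: m4 [9B, align 1] → 26
@26: m15 [4B, align 2] → 30
@30: m3 [1B, align 1] → 31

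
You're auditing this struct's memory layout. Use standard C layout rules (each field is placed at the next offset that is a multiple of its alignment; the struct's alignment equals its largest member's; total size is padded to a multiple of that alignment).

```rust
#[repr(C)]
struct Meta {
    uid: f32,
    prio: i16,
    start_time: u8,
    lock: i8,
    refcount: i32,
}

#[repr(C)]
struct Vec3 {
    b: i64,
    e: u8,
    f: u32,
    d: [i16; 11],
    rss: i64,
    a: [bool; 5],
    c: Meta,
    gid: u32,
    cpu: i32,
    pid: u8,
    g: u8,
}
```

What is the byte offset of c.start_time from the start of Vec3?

Meta: uid at 0 (size 4, align 4) → ends 4; prio at 4 (size 2, align 2) → ends 6; start_time at 6 (size 1, align 1) → ends 7; lock at 7 (size 1, align 1) → ends 8; refcount at 8 (size 4, align 4) → ends 12; total 12 bytes, alignment 4
b at 0 (size 8, align 8) → ends 8
e at 8 (size 1, align 1) → ends 9
pad 3 to align 4 for f
f at 12 (size 4, align 4) → ends 16
d at 16 (size 22, align 2) → ends 38
pad 2 to align 8 for rss
rss at 40 (size 8, align 8) → ends 48
a at 48 (size 5, align 1) → ends 53
pad 3 to align 4 for c
c at 56 (size 12, align 4) → ends 68
within Meta: start_time at 6
56 + 6 = 62

62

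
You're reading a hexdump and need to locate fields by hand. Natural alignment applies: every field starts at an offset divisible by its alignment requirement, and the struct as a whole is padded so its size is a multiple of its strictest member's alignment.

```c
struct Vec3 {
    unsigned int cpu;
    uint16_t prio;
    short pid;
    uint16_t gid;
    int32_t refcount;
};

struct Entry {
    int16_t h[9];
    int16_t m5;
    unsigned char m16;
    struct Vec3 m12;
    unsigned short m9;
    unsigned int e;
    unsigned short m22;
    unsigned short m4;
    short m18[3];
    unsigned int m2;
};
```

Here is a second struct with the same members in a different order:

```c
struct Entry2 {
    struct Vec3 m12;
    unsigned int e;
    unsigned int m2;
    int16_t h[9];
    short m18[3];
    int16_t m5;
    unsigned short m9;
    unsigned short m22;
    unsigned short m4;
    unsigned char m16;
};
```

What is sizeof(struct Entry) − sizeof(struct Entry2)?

4

Vec3: cpu at 0 (size 4, align 4) → ends 4; prio at 4 (size 2, align 2) → ends 6; pid at 6 (size 2, align 2) → ends 8; gid at 8 (size 2, align 2) → ends 10; pad 2 to align 4 for refcount; refcount at 12 (size 4, align 4) → ends 16; total 16 bytes, alignment 4
h at 0 (size 18, align 2) → ends 18
m5 at 18 (size 2, align 2) → ends 20
m16 at 20 (size 1, align 1) → ends 21
pad 3 to align 4 for m12
m12 at 24 (size 16, align 4) → ends 40
m9 at 40 (size 2, align 2) → ends 42
pad 2 to align 4 for e
e at 44 (size 4, align 4) → ends 48
m22 at 48 (size 2, align 2) → ends 50
m4 at 50 (size 2, align 2) → ends 52
m18 at 52 (size 6, align 2) → ends 58
pad 2 to align 4 for m2
m2 at 60 (size 4, align 4) → ends 64
total 64 bytes, alignment 4
— Entry2 —
m12 at 0 (size 16, align 4) → ends 16
e at 16 (size 4, align 4) → ends 20
m2 at 20 (size 4, align 4) → ends 24
h at 24 (size 18, align 2) → ends 42
m18 at 42 (size 6, align 2) → ends 48
m5 at 48 (size 2, align 2) → ends 50
m9 at 50 (size 2, align 2) → ends 52
m22 at 52 (size 2, align 2) → ends 54
m4 at 54 (size 2, align 2) → ends 56
m16 at 56 (size 1, align 1) → ends 57
tail pad 3 to reach multiple of 4
total 60 bytes, alignment 4
64 − 60 = 4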